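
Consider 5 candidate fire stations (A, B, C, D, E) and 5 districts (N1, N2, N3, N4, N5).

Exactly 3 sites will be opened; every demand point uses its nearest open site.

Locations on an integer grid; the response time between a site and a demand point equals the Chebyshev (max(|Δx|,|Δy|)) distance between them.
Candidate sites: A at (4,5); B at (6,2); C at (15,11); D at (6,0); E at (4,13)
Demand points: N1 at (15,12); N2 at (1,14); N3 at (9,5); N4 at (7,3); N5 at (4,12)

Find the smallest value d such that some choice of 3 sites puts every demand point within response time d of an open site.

3

Open {B, C, E}.
  Farthest demand point is N2 at response time 3 (to E); all others are ≤ 3.
With {A, C, E} the worst case is 5.
With {C, D, E} the worst case is 5.
No size-3 selection achieves below 3.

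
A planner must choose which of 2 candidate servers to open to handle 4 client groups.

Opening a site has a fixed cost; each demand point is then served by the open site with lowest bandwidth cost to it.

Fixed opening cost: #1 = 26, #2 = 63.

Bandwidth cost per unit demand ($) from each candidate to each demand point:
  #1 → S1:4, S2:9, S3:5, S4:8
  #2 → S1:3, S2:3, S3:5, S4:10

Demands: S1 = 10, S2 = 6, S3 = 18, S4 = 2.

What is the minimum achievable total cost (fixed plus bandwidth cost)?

221

Open {#2}: assign each demand point to its cheapest open site.
  S1→#2 10×3=30, S2→#2 6×3=18, S3→#2 18×5=90, S4→#2 2×10=20
  bandwidth cost 158, fixed 63 → total 221.
Compare {#1}: bandwidth cost 200 + fixed 26 = 226.
Compare {#1, #2}: bandwidth cost 154 + fixed 89 = 243.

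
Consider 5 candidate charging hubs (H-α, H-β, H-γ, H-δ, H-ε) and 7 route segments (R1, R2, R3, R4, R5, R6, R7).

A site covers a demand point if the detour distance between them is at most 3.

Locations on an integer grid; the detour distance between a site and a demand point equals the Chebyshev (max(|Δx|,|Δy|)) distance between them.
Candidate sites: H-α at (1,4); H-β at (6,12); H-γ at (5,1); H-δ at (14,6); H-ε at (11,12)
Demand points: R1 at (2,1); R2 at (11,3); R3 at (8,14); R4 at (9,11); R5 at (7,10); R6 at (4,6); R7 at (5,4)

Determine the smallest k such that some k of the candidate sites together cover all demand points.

Coverage sets (demand points within 3 of each site):
  H-α: {R1, R6}
  H-β: {R3, R4, R5}
  H-γ: {R1, R7}
  H-δ: {R2}
  H-ε: {R3, R4}
No 3 sites suffice: every size-3 union leaves at least one demand point uncovered.
But {H-α, H-β, H-γ, H-δ} covers everything, so the minimum is 4.

4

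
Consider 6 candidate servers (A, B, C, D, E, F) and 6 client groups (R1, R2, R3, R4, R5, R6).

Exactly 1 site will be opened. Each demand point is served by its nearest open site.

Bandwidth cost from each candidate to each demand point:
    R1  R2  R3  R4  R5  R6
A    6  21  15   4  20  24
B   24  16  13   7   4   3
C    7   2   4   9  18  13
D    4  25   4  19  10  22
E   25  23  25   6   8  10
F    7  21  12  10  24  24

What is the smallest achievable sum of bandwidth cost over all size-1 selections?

Open {C}.
  R1→C 7, R2→C 2, R3→C 4, R4→C 9, R5→C 18, R6→C 13  ⇒ total 53.
Compare {B}: total 67.
Compare {D}: total 84.
No size-1 selection does better; minimum is 53.

53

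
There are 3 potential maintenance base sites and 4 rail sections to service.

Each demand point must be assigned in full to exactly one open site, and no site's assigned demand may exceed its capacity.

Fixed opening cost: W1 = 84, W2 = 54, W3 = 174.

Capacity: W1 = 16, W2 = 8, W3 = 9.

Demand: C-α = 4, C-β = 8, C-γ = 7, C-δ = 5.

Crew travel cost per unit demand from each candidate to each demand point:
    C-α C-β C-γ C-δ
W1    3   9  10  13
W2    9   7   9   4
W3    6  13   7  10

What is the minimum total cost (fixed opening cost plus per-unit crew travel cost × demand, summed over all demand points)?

Open {W1, W2}; cheapest assignment that respects the capacities:
  W1 (cap 16, load 16): C-α, C-γ, C-δ — cost 4×3 + 7×10 + 5×13 = 147
  W2 (cap 8, load 8): C-β — cost 8×7 = 56
  Shipping 203, fixed 138 → total 341.
  Any other capacity-feasible assignment to {W1, W2} ships for at least 203.
Compare {W1, W2, W3}: its best feasible assignment gives total 465.
Compare {W1, W3}: its best feasible assignment gives total 474.
Every other set of open sites that can feasibly serve all demand totals ≥ 465 even under its best assignment. Minimum: 341.

341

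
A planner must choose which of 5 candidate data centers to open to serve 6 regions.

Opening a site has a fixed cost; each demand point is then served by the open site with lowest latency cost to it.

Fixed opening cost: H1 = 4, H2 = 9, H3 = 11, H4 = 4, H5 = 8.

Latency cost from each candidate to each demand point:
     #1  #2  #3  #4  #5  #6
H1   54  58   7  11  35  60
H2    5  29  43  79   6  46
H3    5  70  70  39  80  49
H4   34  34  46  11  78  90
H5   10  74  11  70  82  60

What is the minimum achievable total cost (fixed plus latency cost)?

117

Open {H1, H2}: assign each demand point to its cheapest open site.
  #1→H2 5, #2→H2 29, #3→H1 7, #4→H1 11, #5→H2 6, #6→H2 46
  latency cost 104, fixed 13 → total 117.
Compare {H1, H2, H4}: latency cost 104 + fixed 17 = 121.
Compare {H1, H2, H5}: latency cost 104 + fixed 21 = 125.
Compare {H1, H2, H3}: latency cost 104 + fixed 24 = 128.
All other subsets cost ≥ 121. Minimum total cost: 117.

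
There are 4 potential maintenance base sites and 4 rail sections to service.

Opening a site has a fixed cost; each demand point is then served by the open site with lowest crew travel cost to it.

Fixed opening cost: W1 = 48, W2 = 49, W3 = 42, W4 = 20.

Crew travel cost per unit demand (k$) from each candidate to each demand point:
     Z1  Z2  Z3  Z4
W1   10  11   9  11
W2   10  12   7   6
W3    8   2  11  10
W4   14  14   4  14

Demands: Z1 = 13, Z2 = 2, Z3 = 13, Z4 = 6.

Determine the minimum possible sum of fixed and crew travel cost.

Open {W3, W4}: assign each demand point to its cheapest open site.
  Z1→W3 13×8=104, Z2→W3 2×2=4, Z3→W4 13×4=52, Z4→W3 6×10=60
  crew travel cost 220, fixed 62 → total 282.
Compare {W2, W3, W4}: crew travel cost 196 + fixed 111 = 307.
Compare {W2, W4}: crew travel cost 242 + fixed 69 = 311.
Compare {W2, W3}: crew travel cost 235 + fixed 91 = 326.
All other subsets cost ≥ 307. Minimum total cost: 282.

282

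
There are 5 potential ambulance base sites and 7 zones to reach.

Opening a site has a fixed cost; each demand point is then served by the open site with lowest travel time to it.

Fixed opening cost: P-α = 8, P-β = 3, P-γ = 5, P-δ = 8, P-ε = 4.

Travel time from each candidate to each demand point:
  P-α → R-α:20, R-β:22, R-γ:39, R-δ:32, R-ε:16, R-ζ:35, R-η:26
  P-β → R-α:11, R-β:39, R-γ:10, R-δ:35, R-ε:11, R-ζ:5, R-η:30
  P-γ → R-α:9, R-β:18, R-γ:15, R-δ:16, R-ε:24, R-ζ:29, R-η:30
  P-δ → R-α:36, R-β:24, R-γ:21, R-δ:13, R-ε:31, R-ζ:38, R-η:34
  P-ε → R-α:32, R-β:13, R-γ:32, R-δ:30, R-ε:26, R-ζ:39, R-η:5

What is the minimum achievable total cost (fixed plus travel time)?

Open {P-β, P-γ, P-ε}: assign each demand point to its cheapest open site.
  R-α→P-γ 9, R-β→P-ε 13, R-γ→P-β 10, R-δ→P-γ 16, R-ε→P-β 11, R-ζ→P-β 5, R-η→P-ε 5
  travel time 69, fixed 12 → total 81.
Compare {P-β, P-δ, P-ε}: travel time 68 + fixed 15 = 83.
Compare {P-β, P-γ, P-δ, P-ε}: travel time 66 + fixed 20 = 86.
Compare {P-α, P-β, P-γ, P-ε}: travel time 69 + fixed 20 = 89.
All other subsets cost ≥ 83. Minimum total cost: 81.

81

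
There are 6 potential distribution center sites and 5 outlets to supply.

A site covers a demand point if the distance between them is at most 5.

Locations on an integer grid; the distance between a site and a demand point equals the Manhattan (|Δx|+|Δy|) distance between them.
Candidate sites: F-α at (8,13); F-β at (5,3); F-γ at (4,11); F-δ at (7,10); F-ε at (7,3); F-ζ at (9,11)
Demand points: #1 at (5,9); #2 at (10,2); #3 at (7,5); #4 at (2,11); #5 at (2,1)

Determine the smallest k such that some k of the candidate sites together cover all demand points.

Coverage sets (demand points within 5 of each site):
  F-α: {}
  F-β: {#3, #5}
  F-γ: {#1, #4}
  F-δ: {#1, #3}
  F-ε: {#2, #3}
  F-ζ: {}
No 2 sites suffice: every size-2 union leaves at least one demand point uncovered.
But {F-β, F-γ, F-ε} covers everything, so the minimum is 3.

3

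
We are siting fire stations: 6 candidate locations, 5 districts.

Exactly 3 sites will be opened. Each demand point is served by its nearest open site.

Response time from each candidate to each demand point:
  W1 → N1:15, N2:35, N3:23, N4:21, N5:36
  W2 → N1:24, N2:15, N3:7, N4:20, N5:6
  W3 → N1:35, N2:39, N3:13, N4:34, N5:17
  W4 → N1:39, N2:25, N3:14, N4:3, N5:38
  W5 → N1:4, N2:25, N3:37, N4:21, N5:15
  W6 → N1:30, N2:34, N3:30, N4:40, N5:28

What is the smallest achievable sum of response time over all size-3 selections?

Open {W2, W4, W5}.
  N1→W5 4, N2→W2 15, N3→W2 7, N4→W4 3, N5→W2 6  ⇒ total 35.
Compare {W1, W2, W4}: total 46.
Compare {W1, W2, W5}: total 52.
No size-3 selection does better; minimum is 35.

35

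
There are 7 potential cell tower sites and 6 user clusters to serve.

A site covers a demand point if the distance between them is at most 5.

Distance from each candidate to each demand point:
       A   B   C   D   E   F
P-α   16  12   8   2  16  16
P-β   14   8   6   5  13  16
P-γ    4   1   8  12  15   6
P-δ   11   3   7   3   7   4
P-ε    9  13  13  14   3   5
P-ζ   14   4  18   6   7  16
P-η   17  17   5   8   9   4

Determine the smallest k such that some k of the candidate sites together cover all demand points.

4

Coverage sets (demand points within 5 of each site):
  P-α: {D}
  P-β: {D}
  P-γ: {A, B}
  P-δ: {B, D, F}
  P-ε: {E, F}
  P-ζ: {B}
  P-η: {C, F}
No 3 sites suffice: every size-3 union leaves at least one demand point uncovered.
But {P-α, P-γ, P-ε, P-η} covers everything, so the minimum is 4.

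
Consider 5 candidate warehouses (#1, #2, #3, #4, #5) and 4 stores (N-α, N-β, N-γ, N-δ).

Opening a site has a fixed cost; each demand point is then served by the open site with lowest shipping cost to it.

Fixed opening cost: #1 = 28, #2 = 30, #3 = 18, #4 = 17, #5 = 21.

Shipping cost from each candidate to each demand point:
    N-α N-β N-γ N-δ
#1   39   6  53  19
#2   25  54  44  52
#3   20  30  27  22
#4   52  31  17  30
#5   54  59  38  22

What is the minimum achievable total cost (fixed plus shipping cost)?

117

Open {#3}: assign each demand point to its cheapest open site.
  N-α→#3 20, N-β→#3 30, N-γ→#3 27, N-δ→#3 22
  shipping cost 99, fixed 18 → total 117.
Compare {#1, #3}: shipping cost 72 + fixed 46 = 118.
Compare {#3, #4}: shipping cost 89 + fixed 35 = 124.
Compare {#1, #3, #4}: shipping cost 62 + fixed 63 = 125.
All other subsets cost ≥ 118. Minimum total cost: 117.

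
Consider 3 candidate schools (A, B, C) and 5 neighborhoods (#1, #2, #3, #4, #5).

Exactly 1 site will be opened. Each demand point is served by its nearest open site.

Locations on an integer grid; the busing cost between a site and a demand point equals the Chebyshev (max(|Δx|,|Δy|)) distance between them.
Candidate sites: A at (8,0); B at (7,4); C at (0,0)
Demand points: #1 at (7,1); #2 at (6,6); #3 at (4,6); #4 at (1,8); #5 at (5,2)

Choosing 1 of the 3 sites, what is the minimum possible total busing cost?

Open {B}.
  #1→B 3, #2→B 2, #3→B 3, #4→B 6, #5→B 2  ⇒ total 16.
Compare {A}: total 24.
Compare {C}: total 32.

16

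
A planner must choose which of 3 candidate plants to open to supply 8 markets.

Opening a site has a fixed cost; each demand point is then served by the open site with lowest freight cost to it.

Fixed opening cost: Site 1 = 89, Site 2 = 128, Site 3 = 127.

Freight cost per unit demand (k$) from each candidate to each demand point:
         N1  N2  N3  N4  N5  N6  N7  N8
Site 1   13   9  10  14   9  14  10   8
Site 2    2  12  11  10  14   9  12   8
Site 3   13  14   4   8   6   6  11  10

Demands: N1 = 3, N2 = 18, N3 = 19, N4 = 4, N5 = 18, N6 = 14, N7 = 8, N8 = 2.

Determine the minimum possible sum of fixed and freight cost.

Open {Site 1, Site 3}: assign each demand point to its cheapest open site.
  N1→Site 1 3×13=39, N2→Site 1 18×9=162, N3→Site 3 19×4=76, N4→Site 3 4×8=32, N5→Site 3 18×6=108, N6→Site 3 14×6=84, N7→Site 1 8×10=80, N8→Site 1 2×8=16
  freight cost 597, fixed 216 → total 813.
Compare {Site 3}: freight cost 699 + fixed 127 = 826.
Compare {Site 2, Site 3}: freight cost 626 + fixed 255 = 881.
Compare {Site 1, Site 2, Site 3}: freight cost 564 + fixed 344 = 908.
All other subsets cost ≥ 826. Minimum total cost: 813.

813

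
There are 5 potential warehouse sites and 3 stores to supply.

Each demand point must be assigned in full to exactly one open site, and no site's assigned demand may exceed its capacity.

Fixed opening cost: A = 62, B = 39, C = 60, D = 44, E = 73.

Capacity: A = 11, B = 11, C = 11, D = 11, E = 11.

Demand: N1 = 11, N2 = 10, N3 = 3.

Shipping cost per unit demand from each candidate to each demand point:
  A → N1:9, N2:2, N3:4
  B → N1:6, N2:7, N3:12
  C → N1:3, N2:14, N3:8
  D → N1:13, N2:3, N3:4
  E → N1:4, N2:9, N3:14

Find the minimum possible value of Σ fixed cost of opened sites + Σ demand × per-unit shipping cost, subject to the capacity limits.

Open {A, C, D}; cheapest assignment that respects the capacities:
  A (cap 11, load 10): N2 — cost 10×2 = 20
  C (cap 11, load 11): N1 — cost 11×3 = 33
  D (cap 11, load 3): N3 — cost 3×4 = 12
  Shipping 65, fixed 166 → total 231.
  Any other capacity-feasible assignment to {A, C, D} ships for at least 65.
Compare {B, C, D}: its best feasible assignment gives total 242.
Compare {A, B, D}: its best feasible assignment gives total 243.
Every other set of open sites that can feasibly serve all demand totals ≥ 242 even under its best assignment. Minimum: 231.

231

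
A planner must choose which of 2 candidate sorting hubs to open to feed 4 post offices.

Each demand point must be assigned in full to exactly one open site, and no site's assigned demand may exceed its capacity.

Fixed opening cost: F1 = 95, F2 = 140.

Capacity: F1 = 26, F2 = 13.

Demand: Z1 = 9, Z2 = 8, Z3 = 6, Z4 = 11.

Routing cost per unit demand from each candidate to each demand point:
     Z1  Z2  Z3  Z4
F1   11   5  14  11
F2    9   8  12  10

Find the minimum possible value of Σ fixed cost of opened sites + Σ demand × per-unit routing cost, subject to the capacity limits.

Open {F1, F2}; cheapest assignment that respects the capacities:
  F1 (cap 26, load 25): Z2, Z3, Z4 — cost 8×5 + 6×14 + 11×11 = 245
  F2 (cap 13, load 9): Z1 — cost 9×9 = 81
  Shipping 326, fixed 235 → total 561.
  Any other capacity-feasible assignment to {F1, F2} ships for at least 326.
Total demand is 34 and no other set of sites has combined capacity ≥ 34, so {F1, F2} is the only feasible choice of open sites. Minimum: 561.

561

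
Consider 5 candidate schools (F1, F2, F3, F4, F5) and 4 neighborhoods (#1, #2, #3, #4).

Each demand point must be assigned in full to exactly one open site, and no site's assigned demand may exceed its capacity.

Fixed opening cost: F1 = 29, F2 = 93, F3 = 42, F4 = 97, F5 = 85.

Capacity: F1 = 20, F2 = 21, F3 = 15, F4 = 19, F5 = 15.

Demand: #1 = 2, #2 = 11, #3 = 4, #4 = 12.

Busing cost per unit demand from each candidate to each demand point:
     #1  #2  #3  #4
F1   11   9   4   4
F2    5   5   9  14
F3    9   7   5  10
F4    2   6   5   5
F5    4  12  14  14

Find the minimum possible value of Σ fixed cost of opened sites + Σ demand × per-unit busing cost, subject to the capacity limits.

Open {F1, F3}; cheapest assignment that respects the capacities:
  F1 (cap 20, load 16): #3, #4 — cost 4×4 + 12×4 = 64
  F3 (cap 15, load 13): #1, #2 — cost 2×9 + 11×7 = 95
  Shipping 159, fixed 71 → total 230.
  Any other capacity-feasible assignment to {F1, F3} ships for at least 159.
Compare {F1, F2}: its best feasible assignment gives total 251.
Compare {F1, F4}: its best feasible assignment gives total 260.
Every other set of open sites that can feasibly serve all demand totals ≥ 251 even under its best assignment. Minimum: 230.

230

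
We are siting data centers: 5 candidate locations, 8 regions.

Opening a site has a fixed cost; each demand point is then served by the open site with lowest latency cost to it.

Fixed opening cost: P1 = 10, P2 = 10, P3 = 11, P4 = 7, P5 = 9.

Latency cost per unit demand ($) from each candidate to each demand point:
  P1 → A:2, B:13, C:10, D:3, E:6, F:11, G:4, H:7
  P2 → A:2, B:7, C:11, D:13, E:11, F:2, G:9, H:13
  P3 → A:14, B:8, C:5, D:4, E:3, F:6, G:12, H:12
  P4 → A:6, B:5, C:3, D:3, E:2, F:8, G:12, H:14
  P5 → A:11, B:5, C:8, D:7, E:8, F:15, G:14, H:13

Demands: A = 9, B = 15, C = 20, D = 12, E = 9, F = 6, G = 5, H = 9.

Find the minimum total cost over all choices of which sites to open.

Open {P1, P2, P4}: assign each demand point to its cheapest open site.
  A→P1 9×2=18, B→P4 15×5=75, C→P4 20×3=60, D→P1 12×3=36, E→P4 9×2=18, F→P2 6×2=12, G→P1 5×4=20, H→P1 9×7=63
  latency cost 302, fixed 27 → total 329.
Compare {P1, P2, P4, P5}: latency cost 302 + fixed 36 = 338.
Compare {P1, P2, P3, P4}: latency cost 302 + fixed 38 = 340.
Compare {P1, P2, P3, P4, P5}: latency cost 302 + fixed 47 = 349.
All other subsets cost ≥ 338. Minimum total cost: 329.

329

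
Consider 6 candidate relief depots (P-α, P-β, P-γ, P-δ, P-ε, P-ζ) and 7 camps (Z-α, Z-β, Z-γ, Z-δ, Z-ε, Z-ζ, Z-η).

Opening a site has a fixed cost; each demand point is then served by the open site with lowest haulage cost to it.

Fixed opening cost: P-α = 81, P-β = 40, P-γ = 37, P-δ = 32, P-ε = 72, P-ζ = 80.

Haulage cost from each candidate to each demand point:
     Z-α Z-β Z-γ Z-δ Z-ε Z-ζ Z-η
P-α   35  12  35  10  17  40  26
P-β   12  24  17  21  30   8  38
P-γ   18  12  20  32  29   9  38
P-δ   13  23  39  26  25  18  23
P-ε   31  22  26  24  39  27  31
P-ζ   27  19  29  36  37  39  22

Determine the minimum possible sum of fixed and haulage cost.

Open {P-β}: assign each demand point to its cheapest open site.
  Z-α→P-β 12, Z-β→P-β 24, Z-γ→P-β 17, Z-δ→P-β 21, Z-ε→P-β 30, Z-ζ→P-β 8, Z-η→P-β 38
  haulage cost 150, fixed 40 → total 190.
Compare {P-γ}: haulage cost 158 + fixed 37 = 195.
Compare {P-γ, P-δ}: haulage cost 128 + fixed 69 = 197.
Compare {P-δ}: haulage cost 167 + fixed 32 = 199.
All other subsets cost ≥ 195. Minimum total cost: 190.

190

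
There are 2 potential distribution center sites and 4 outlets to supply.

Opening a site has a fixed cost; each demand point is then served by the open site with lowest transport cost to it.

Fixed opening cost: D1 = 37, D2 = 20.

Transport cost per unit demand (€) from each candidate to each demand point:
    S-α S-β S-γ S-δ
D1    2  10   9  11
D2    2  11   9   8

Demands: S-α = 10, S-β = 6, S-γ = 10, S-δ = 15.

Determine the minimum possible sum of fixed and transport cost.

Open {D2}: assign each demand point to its cheapest open site.
  S-α→D2 10×2=20, S-β→D2 6×11=66, S-γ→D2 10×9=90, S-δ→D2 15×8=120
  transport cost 296, fixed 20 → total 316.
Compare {D1, D2}: transport cost 290 + fixed 57 = 347.
Compare {D1}: transport cost 335 + fixed 37 = 372.

316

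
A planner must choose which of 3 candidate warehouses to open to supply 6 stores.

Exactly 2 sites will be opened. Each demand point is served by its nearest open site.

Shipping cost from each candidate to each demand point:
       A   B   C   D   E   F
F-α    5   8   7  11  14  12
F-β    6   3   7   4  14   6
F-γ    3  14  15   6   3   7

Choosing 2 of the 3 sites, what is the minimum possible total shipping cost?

26

Open {F-β, F-γ}.
  A→F-γ 3, B→F-β 3, C→F-β 7, D→F-β 4, E→F-γ 3, F→F-β 6  ⇒ total 26.
Compare {F-α, F-γ}: total 34.
Compare {F-α, F-β}: total 39.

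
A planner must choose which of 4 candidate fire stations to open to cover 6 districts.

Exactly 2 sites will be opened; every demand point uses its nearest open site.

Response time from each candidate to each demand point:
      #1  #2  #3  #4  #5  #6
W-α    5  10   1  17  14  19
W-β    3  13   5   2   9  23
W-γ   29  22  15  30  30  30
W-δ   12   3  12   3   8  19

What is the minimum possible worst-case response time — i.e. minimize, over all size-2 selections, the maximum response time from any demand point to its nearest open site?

19

Open {W-α, W-β}.
  Farthest demand point is #6 at response time 19 (to W-α); all others are ≤ 19.
With {W-α, W-γ} the worst case is 19.
With {W-α, W-δ} the worst case is 19.
No size-2 selection achieves below 19.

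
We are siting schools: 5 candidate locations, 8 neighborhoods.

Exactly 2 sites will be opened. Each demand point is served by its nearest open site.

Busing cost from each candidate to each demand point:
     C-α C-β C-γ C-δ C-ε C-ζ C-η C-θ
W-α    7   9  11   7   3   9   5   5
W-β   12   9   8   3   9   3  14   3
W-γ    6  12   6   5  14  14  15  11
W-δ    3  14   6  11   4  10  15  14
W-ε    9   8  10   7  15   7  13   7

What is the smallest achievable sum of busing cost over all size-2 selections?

41

Open {W-α, W-β}.
  C-α→W-α 7, C-β→W-α 9, C-γ→W-β 8, C-δ→W-β 3, C-ε→W-α 3, C-ζ→W-β 3, C-η→W-α 5, C-θ→W-β 3  ⇒ total 41.
Compare {W-β, W-δ}: total 45.
Compare {W-α, W-δ}: total 47.
No size-2 selection does better; minimum is 41.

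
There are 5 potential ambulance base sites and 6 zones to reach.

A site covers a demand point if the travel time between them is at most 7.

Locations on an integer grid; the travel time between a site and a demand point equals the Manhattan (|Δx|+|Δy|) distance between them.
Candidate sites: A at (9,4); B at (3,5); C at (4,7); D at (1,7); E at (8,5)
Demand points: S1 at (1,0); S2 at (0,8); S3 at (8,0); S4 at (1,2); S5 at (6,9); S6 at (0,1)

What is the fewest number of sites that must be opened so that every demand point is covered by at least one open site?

2

Coverage sets (demand points within 7 of each site):
  A: {S3}
  B: {S1, S2, S4, S5, S6}
  C: {S2, S5}
  D: {S1, S2, S4, S5, S6}
  E: {S3, S5}
No single site covers all 6 demand points.
But {A, B} covers everything, so the minimum is 2.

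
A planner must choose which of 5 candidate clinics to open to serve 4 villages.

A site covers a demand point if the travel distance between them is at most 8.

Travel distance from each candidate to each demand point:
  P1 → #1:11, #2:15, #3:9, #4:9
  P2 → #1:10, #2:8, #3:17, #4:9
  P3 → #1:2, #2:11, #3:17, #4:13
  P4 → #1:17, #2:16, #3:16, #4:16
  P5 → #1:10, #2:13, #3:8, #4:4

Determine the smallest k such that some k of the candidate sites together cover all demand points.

3

Coverage sets (demand points within 8 of each site):
  P1: {}
  P2: {#2}
  P3: {#1}
  P4: {}
  P5: {#3, #4}
No 2 sites suffice: every size-2 union leaves at least one demand point uncovered.
But {P2, P3, P5} covers everything, so the minimum is 3.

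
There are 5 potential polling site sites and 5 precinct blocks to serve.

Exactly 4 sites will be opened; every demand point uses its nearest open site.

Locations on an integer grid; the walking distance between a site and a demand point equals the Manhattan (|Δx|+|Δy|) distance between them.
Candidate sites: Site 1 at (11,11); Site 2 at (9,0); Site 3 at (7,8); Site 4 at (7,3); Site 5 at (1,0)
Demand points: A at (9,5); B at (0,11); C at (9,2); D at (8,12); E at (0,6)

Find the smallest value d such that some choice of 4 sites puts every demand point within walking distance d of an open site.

10

Open {Site 1, Site 2, Site 3, Site 4}.
  Farthest demand point is B at walking distance 10 (to Site 3); all others are ≤ 10.
With {Site 1, Site 2, Site 3, Site 5} the worst case is 10.
With {Site 1, Site 3, Site 4, Site 5} the worst case is 10.
No size-4 selection achieves below 10.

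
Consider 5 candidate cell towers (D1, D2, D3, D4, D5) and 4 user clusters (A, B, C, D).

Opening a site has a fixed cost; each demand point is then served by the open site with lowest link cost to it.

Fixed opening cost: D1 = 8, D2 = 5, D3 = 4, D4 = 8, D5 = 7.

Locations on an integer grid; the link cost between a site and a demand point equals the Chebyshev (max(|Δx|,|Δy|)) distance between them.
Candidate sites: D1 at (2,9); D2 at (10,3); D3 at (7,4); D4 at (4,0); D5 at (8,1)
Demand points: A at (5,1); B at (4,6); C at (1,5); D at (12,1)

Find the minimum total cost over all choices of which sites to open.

Open {D3}: assign each demand point to its cheapest open site.
  A→D3 3, B→D3 3, C→D3 6, D→D3 5
  link cost 17, fixed 4 → total 21.
Compare {D2, D3}: link cost 14 + fixed 9 = 23.
Compare {D5}: link cost 19 + fixed 7 = 26.
Compare {D3, D4}: link cost 14 + fixed 12 = 26.
All other subsets cost ≥ 23. Minimum total cost: 21.

21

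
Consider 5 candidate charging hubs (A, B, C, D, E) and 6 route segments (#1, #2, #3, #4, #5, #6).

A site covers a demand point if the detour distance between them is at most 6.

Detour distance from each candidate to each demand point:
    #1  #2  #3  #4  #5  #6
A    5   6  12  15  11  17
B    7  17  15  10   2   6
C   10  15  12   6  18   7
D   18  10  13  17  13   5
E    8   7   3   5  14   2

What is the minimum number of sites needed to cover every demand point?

Coverage sets (demand points within 6 of each site):
  A: {#1, #2}
  B: {#5, #6}
  C: {#4}
  D: {#6}
  E: {#3, #4, #6}
No 2 sites suffice: every size-2 union leaves at least one demand point uncovered.
But {A, B, E} covers everything, so the minimum is 3.

3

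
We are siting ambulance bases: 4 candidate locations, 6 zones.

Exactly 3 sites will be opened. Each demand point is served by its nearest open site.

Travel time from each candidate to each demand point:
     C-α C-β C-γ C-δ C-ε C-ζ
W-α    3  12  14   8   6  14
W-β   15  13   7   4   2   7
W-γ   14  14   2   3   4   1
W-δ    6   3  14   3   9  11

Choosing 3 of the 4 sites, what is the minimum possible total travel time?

16

Open {W-α, W-γ, W-δ}.
  C-α→W-α 3, C-β→W-δ 3, C-γ→W-γ 2, C-δ→W-γ 3, C-ε→W-γ 4, C-ζ→W-γ 1  ⇒ total 16.
Compare {W-β, W-γ, W-δ}: total 17.
Compare {W-α, W-β, W-γ}: total 23.
No size-3 selection does better; minimum is 16.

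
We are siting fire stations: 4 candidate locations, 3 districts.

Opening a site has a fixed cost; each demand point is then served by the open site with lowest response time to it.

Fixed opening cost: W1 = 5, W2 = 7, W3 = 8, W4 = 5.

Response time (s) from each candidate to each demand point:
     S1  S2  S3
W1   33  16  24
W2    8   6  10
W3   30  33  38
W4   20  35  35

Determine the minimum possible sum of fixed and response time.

31

Open {W2}: assign each demand point to its cheapest open site.
  S1→W2 8, S2→W2 6, S3→W2 10
  response time 24, fixed 7 → total 31.
Compare {W1, W2}: response time 24 + fixed 12 = 36.
Compare {W2, W4}: response time 24 + fixed 12 = 36.
Compare {W2, W3}: response time 24 + fixed 15 = 39.
All other subsets cost ≥ 36. Minimum total cost: 31.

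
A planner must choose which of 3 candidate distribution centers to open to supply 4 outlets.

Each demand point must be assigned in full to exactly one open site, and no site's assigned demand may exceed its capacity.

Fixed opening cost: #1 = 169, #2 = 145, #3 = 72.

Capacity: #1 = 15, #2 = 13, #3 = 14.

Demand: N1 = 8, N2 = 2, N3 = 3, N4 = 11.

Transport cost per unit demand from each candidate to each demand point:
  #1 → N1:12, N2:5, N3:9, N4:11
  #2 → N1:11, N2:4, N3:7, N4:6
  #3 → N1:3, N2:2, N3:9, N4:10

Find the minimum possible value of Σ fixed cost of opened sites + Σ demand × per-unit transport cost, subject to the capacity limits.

Open {#2, #3}; cheapest assignment that respects the capacities:
  #2 (cap 13, load 11): N4 — cost 11×6 = 66
  #3 (cap 14, load 13): N1, N2, N3 — cost 8×3 + 2×2 + 3×9 = 55
  Shipping 121, fixed 217 → total 338.
  Any other capacity-feasible assignment to {#2, #3} ships for at least 121.
Compare {#1, #3}: its best feasible assignment gives total 417.
Compare {#1, #2, #3}: its best feasible assignment gives total 507.
Every other set of open sites that can feasibly serve all demand totals ≥ 417 even under its best assignment. Minimum: 338.

338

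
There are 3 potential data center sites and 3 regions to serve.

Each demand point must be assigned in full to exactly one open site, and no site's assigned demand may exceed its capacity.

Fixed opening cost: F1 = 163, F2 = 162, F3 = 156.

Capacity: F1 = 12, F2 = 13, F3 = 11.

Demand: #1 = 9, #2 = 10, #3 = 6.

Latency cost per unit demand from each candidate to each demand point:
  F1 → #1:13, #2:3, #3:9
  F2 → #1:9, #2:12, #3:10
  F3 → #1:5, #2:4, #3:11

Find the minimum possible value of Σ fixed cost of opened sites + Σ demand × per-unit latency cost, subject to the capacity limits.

616

Open {F1, F2, F3}; cheapest assignment that respects the capacities:
  F1 (cap 12, load 10): #2 — cost 10×3 = 30
  F2 (cap 13, load 6): #3 — cost 6×10 = 60
  F3 (cap 11, load 9): #1 — cost 9×5 = 45
  Shipping 135, fixed 481 → total 616.
  Any other capacity-feasible assignment to {F1, F2, F3} ships for at least 135.
Total demand is 25; every other set of sites either has combined capacity below 25 or cannot fit the demands without splitting one across sites, so {F1, F2, F3} is the only feasible choice of open sites. Minimum: 616.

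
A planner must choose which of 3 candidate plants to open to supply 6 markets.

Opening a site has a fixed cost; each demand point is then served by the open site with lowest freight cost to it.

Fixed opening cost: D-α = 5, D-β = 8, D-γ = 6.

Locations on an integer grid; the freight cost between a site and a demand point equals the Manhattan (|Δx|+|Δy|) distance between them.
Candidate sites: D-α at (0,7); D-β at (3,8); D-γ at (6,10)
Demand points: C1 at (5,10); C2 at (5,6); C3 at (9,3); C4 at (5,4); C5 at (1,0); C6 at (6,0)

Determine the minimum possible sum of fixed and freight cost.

Open {D-α, D-γ}: assign each demand point to its cheapest open site.
  C1→D-γ 1, C2→D-γ 5, C3→D-γ 10, C4→D-γ 7, C5→D-α 8, C6→D-γ 10
  freight cost 41, fixed 11 → total 52.
Compare {D-β}: freight cost 46 + fixed 8 = 54.
Compare {D-γ}: freight cost 48 + fixed 6 = 54.
Compare {D-β, D-γ}: freight cost 41 + fixed 14 = 55.
All other subsets cost ≥ 54. Minimum total cost: 52.

52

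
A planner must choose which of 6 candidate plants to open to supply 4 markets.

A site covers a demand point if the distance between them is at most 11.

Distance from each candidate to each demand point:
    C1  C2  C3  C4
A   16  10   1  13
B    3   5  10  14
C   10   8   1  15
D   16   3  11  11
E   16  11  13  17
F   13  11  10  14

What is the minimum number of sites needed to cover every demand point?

Coverage sets (demand points within 11 of each site):
  A: {C2, C3}
  B: {C1, C2, C3}
  C: {C1, C2, C3}
  D: {C2, C3, C4}
  E: {C2}
  F: {C2, C3}
No single site covers all 4 demand points.
But {B, D} covers everything, so the minimum is 2.

2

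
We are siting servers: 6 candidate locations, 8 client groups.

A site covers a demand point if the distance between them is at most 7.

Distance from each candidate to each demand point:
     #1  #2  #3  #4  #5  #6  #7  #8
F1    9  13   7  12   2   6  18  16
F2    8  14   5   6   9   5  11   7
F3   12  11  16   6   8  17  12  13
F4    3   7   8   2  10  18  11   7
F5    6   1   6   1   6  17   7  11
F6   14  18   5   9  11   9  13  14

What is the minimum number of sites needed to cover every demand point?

Coverage sets (demand points within 7 of each site):
  F1: {#3, #5, #6}
  F2: {#3, #4, #6, #8}
  F3: {#4}
  F4: {#1, #2, #4, #8}
  F5: {#1, #2, #3, #4, #5, #7}
  F6: {#3}
No single site covers all 8 demand points.
But {F2, F5} covers everything, so the minimum is 2.

2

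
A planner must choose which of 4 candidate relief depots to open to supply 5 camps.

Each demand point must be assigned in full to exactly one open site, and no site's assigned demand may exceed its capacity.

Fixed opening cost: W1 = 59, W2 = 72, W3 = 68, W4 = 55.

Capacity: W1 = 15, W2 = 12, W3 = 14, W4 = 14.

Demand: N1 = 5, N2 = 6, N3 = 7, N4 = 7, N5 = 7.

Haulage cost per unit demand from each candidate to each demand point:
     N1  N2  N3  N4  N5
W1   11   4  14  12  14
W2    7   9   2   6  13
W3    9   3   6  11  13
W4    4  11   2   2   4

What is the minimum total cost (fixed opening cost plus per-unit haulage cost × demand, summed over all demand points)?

301

Open {W1, W2, W4}; cheapest assignment that respects the capacities:
  W1 (cap 15, load 6): N2 — cost 6×4 = 24
  W2 (cap 12, load 12): N1, N3 — cost 5×7 + 7×2 = 49
  W4 (cap 14, load 14): N4, N5 — cost 7×2 + 7×4 = 42
  Shipping 115, fixed 186 → total 301.
  Any other capacity-feasible assignment to {W1, W2, W4} ships for at least 115.
Compare {W2, W3, W4}: its best feasible assignment gives total 304.
Compare {W1, W3, W4}: its best feasible assignment gives total 335.
Every other set of open sites that can feasibly serve all demand totals ≥ 304 even under its best assignment. Minimum: 301.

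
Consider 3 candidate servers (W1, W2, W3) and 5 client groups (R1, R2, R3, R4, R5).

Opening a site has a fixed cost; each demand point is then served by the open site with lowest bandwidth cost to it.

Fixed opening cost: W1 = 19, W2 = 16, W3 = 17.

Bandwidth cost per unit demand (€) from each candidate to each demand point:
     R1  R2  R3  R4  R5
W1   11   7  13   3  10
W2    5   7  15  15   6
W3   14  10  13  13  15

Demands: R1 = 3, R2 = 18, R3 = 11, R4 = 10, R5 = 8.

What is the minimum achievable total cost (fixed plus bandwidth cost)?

Open {W1, W2}: assign each demand point to its cheapest open site.
  R1→W2 3×5=15, R2→W1 18×7=126, R3→W1 11×13=143, R4→W1 10×3=30, R5→W2 8×6=48
  bandwidth cost 362, fixed 35 → total 397.
Compare {W1, W2, W3}: bandwidth cost 362 + fixed 52 = 414.
Compare {W1}: bandwidth cost 412 + fixed 19 = 431.
Compare {W1, W3}: bandwidth cost 412 + fixed 36 = 448.
All other subsets cost ≥ 414. Minimum total cost: 397.

397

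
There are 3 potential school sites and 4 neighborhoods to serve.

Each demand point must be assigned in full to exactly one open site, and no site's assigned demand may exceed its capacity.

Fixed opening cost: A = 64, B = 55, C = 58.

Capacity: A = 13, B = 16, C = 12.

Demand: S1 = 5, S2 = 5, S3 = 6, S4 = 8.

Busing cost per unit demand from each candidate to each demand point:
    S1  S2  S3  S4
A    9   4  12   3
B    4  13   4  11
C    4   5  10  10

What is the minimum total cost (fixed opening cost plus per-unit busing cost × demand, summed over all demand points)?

207

Open {A, B}; cheapest assignment that respects the capacities:
  A (cap 13, load 13): S2, S4 — cost 5×4 + 8×3 = 44
  B (cap 16, load 11): S1, S3 — cost 5×4 + 6×4 = 44
  Shipping 88, fixed 119 → total 207.
  Any other capacity-feasible assignment to {A, B} ships for at least 88.
Compare {A, C}: its best feasible assignment gives total 246.
Compare {A, B, C}: its best feasible assignment gives total 265.
Every other set of open sites that can feasibly serve all demand totals ≥ 246 even under its best assignment. Minimum: 207.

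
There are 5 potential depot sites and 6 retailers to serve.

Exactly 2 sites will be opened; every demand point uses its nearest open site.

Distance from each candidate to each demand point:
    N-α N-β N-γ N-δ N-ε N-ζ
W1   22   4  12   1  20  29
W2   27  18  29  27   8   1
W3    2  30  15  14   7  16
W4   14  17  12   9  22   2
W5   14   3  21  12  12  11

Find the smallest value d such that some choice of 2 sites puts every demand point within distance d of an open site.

14

Open {W1, W5}.
  Farthest demand point is N-α at distance 14 (to W5); all others are ≤ 14.
With {W4, W5} the worst case is 14.
With {W3, W5} the worst case is 15.
No size-2 selection achieves below 14.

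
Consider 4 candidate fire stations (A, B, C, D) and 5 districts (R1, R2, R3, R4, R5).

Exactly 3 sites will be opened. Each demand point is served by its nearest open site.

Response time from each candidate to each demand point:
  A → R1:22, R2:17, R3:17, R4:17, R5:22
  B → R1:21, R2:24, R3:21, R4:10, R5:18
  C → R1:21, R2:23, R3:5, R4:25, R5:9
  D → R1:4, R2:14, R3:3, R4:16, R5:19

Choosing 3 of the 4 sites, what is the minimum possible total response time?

Open {B, C, D}.
  R1→D 4, R2→D 14, R3→D 3, R4→B 10, R5→C 9  ⇒ total 40.
Compare {A, C, D}: total 46.
Compare {A, B, D}: total 49.
No size-3 selection does better; minimum is 40.

40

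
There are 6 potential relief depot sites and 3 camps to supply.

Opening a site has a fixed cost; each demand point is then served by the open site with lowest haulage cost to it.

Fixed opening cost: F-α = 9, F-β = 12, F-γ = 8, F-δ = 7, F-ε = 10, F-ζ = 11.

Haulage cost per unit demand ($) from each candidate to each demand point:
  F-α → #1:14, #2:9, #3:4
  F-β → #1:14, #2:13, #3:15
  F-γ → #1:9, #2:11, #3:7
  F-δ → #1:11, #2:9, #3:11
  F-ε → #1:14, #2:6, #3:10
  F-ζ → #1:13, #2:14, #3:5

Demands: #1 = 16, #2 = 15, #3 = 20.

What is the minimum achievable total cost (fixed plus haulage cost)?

Open {F-α, F-γ, F-ε}: assign each demand point to its cheapest open site.
  #1→F-γ 16×9=144, #2→F-ε 15×6=90, #3→F-α 20×4=80
  haulage cost 314, fixed 27 → total 341.
Compare {F-α, F-γ, F-δ, F-ε}: haulage cost 314 + fixed 34 = 348.
Compare {F-α, F-γ, F-ε, F-ζ}: haulage cost 314 + fixed 38 = 352.
Compare {F-α, F-β, F-γ, F-ε}: haulage cost 314 + fixed 39 = 353.
All other subsets cost ≥ 348. Minimum total cost: 341.

341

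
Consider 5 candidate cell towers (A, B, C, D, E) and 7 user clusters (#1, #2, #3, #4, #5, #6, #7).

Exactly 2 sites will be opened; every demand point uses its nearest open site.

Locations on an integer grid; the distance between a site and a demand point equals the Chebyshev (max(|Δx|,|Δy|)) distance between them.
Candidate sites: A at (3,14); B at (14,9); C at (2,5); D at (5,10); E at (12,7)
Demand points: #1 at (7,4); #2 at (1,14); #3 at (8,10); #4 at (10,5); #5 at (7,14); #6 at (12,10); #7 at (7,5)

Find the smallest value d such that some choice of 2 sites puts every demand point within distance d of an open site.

Open {A, E}.
  Farthest demand point is #1 at distance 5 (to E); all others are ≤ 5.
With {D, E} the worst case is 5.
With {B, D} the worst case is 6.
No size-2 selection achieves below 5.

5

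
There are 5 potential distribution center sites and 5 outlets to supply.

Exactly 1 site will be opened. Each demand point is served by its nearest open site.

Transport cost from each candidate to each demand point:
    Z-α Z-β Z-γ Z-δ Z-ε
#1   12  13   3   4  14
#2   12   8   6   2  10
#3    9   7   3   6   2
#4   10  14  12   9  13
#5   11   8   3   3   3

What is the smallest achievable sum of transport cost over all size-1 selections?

Open {#3}.
  Z-α→#3 9, Z-β→#3 7, Z-γ→#3 3, Z-δ→#3 6, Z-ε→#3 2  ⇒ total 27.
Compare {#5}: total 28.
Compare {#2}: total 38.
No size-1 selection does better; minimum is 27.

27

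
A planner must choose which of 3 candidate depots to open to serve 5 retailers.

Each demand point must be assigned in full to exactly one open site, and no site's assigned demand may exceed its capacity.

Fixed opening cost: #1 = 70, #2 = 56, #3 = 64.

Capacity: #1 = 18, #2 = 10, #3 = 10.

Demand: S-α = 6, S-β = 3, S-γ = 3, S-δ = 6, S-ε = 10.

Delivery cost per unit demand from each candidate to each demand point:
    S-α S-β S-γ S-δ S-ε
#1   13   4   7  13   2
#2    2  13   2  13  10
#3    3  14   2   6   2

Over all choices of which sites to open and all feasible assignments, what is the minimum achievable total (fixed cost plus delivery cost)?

Open {#1, #2, #3}; cheapest assignment that respects the capacities:
  #1 (cap 18, load 13): S-β, S-ε — cost 3×4 + 10×2 = 32
  #2 (cap 10, load 9): S-α, S-γ — cost 6×2 + 3×2 = 18
  #3 (cap 10, load 6): S-δ — cost 6×6 = 36
  Shipping 86, fixed 190 → total 276.
  Any other capacity-feasible assignment to {#1, #2, #3} ships for at least 86.
Compare {#1, #3}: its best feasible assignment gives total 343.
Compare {#1, #2}: its best feasible assignment gives total 415.
Every other set of open sites that can feasibly serve all demand totals ≥ 343 even under its best assignment. Minimum: 276.

276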